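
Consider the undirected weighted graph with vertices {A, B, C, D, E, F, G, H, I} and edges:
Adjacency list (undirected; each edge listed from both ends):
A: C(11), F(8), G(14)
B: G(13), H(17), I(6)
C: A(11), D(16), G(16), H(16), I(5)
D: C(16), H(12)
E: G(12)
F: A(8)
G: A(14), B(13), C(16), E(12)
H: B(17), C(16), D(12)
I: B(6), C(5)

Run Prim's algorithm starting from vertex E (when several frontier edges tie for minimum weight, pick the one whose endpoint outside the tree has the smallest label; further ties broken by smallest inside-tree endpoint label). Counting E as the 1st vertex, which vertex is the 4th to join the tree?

Prim, starting at E.
Step 1: frontier [E—G 12] → take E—G (12); add G.
Step 2: frontier [B—G 13, A—G 14, C—G 16] → take B—G (13); add B.
Step 3: frontier [B—I 6, B—H 17, A—G 14, C—G 16] → take B—I (6); add I.
Step 4: frontier [B—H 17, A—G 14, C—G 16, C—I 5] → take C—I (5); add C.
Step 5: frontier [B—H 17, A—C 11, C—D 16, C—H 16, A—G 14] → take A—C (11); add A.
Step 6: frontier [A—F 8, B—H 17, C—D 16, C—H 16] → take A—F (8); add F.
Step 7: frontier [B—H 17, C—D 16, C—H 16] → take C—D (16); add D.
Step 8: frontier [B—H 17, C—H 16, D—H 12] → take D—H (12); add H.
Vertex order: E, G, B, I, C, A, F, D, H. The 4th vertex is I.

I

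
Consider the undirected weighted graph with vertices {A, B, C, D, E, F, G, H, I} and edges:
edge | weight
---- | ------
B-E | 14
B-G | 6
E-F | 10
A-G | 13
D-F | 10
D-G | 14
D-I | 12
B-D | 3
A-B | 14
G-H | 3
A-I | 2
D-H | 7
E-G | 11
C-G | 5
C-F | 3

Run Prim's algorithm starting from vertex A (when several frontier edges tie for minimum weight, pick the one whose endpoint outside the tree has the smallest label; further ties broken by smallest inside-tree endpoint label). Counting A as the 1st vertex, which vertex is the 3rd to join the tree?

Prim's algorithm from A:
Step 1: cheapest edge leaving the tree is A-I (2); add I.
Step 2: cheapest edge leaving the tree is D-I (12); add D.
Step 3: cheapest edge leaving the tree is B-D (3); add B.
Step 4: cheapest edge leaving the tree is B-G (6); add G.
Step 5: cheapest edge leaving the tree is G-H (3); add H.
Step 6: cheapest edge leaving the tree is C-G (5); add C.
Step 7: cheapest edge leaving the tree is C-F (3); add F.
Step 8: cheapest edge leaving the tree is E-F (10); add E.
Vertex order: A, I, D, B, G, H, C, F, E. The 3rd vertex is D.

D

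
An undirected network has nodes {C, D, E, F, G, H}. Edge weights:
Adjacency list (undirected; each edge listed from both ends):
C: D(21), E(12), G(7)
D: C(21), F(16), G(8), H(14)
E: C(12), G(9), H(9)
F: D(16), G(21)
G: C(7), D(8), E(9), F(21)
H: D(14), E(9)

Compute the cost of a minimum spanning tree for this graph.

49

Grow the tree from H using Prim:
Step 1: frontier [E—H 9, D—H 14] → take E—H (9); add E.
Step 2: frontier [E—G 9, C—E 12, D—H 14] → take E—G (9); add G.
Step 3: frontier [C—E 12, C—G 7, D—G 8, F—G 21, D—H 14] → take C—G (7); add C.
Step 4: frontier [C—D 21, D—G 8, F—G 21, D—H 14] → take D—G (8); add D.
Step 5: frontier [D—F 16, F—G 21] → take D—F (16); add F.
MST edges: E—H, E—G, C—G, D—G, D—F; total weight 9+9+7+8+16 = 49.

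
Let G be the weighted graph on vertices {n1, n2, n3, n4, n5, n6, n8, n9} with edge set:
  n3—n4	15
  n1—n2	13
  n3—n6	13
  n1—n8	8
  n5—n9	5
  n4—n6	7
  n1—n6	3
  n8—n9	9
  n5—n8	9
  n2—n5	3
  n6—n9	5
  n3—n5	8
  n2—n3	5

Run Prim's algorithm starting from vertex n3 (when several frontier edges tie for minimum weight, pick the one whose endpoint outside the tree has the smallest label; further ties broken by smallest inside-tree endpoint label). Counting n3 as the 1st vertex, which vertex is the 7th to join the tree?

n4

Grow the tree from n3 using Prim:
Step 1: frontier [n2—n3 5, n3—n5 8, n3—n6 13, n3—n4 15] → take n2—n3 (5); add n2.
Step 2: frontier [n2—n5 3, n1—n2 13, n3—n5 8, n3—n6 13, n3—n4 15] → take n2—n5 (3); add n5.
Step 3: frontier [n1—n2 13, n3—n6 13, n3—n4 15, n5—n9 5, n5—n8 9] → take n5—n9 (5); add n9.
Step 4: frontier [n1—n2 13, n3—n6 13, n3—n4 15, n5—n8 9, n6—n9 5, n8—n9 9] → take n6—n9 (5); add n6.
Step 5: frontier [n1—n2 13, n3—n4 15, n5—n8 9, n1—n6 3, n4—n6 7, n8—n9 9] → take n1—n6 (3); add n1.
Step 6: frontier [n1—n8 8, n3—n4 15, n5—n8 9, n4—n6 7, n8—n9 9] → take n4—n6 (7); add n4.
Step 7: frontier [n1—n8 8, n5—n8 9, n8—n9 9] → take n1—n8 (8); add n8.
Vertex order: n3, n2, n5, n9, n6, n1, n4, n8. The 7th vertex is n4.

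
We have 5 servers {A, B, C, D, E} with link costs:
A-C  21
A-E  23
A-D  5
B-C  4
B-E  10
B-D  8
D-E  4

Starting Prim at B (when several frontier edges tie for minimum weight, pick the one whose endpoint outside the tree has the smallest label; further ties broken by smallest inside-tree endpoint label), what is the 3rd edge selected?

Grow the tree from B using Prim:
Step 1: cheapest edge leaving the tree is B-C (4); add C.
Step 2: cheapest edge leaving the tree is B-D (8); add D.
Step 3: cheapest edge leaving the tree is D-E (4); add E.
Step 4: cheapest edge leaving the tree is A-D (5); add A.
The 3rd edge added is D-E.

D-E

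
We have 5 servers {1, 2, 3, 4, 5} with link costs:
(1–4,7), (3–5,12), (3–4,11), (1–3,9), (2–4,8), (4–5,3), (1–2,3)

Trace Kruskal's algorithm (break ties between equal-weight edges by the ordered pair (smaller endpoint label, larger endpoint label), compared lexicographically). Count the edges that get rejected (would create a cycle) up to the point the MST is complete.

1

Kruskal's algorithm — process edges by increasing weight (ties by edge label):
1–2 (3): add. Components now {1,2} {3} {4} {5}
4–5 (3): add. Components now {1,2} {3} {4,5}
1–4 (7): add. Components now {1,2,4,5} {3}
2–4 (8): skip — 2 and 4 already connected.
1–3 (9): add. Components now {1,2,3,4,5}
Edges rejected before the tree was complete: 1.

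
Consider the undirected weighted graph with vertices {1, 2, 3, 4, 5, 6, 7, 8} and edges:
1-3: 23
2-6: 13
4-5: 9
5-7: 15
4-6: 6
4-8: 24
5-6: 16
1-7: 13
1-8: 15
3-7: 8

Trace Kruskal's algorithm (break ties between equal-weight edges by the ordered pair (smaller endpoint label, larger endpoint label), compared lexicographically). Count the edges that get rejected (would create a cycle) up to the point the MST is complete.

Kruskal: consider edges lightest-first.
4-6 (6): add — endpoints in different components.
3-7 (8): add — endpoints in different components.
4-5 (9): add — endpoints in different components.
1-7 (13): add — endpoints in different components.
2-6 (13): add — endpoints in different components.
1-8 (15): add — endpoints in different components.
5-7 (15): add — endpoints in different components.
Edges rejected before the tree was complete: 0.

0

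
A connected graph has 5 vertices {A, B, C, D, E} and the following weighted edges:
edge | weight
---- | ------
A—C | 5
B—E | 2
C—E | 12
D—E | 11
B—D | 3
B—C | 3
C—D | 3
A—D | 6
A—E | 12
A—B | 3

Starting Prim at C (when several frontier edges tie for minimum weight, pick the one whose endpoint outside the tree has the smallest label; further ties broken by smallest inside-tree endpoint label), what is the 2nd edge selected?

B-E

Grow the tree from C using Prim:
Step 1: cheapest edge leaving the tree is B—C (3); add B.
Step 2: cheapest edge leaving the tree is B—E (2); add E.
Step 3: cheapest edge leaving the tree is A—B (3); add A.
Step 4: cheapest edge leaving the tree is B—D (3); add D.
The 2nd edge added is B—E.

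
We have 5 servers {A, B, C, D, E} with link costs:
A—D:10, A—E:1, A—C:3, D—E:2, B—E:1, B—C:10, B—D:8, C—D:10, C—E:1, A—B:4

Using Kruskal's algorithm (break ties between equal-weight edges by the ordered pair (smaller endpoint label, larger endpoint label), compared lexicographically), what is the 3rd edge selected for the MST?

Kruskal's algorithm — process edges by increasing weight (ties by edge label):
A—E (1): add — endpoints in different components.
B—E (1): add — endpoints in different components.
C—E (1): add — endpoints in different components.
D—E (2): add — endpoints in different components.
The 3rd edge added is C—E.

C-E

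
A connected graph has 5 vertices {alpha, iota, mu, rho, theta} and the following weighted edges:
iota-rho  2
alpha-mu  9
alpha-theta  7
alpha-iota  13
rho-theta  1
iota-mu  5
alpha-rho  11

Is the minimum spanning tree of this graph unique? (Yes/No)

Sort edges by weight, then run Kruskal:
rho-theta (1): add. Components now {mu} {rho,theta} {iota} {alpha}
iota-rho (2): add. Components now {mu} {iota,rho,theta} {alpha}
iota-mu (5): add. Components now {iota,mu,rho,theta} {alpha}
alpha-theta (7): add. Components now {alpha,iota,mu,rho,theta}
Every non-tree edge has weight strictly greater than the heaviest edge on the tree path between its endpoints, so the MST is unique.

Yes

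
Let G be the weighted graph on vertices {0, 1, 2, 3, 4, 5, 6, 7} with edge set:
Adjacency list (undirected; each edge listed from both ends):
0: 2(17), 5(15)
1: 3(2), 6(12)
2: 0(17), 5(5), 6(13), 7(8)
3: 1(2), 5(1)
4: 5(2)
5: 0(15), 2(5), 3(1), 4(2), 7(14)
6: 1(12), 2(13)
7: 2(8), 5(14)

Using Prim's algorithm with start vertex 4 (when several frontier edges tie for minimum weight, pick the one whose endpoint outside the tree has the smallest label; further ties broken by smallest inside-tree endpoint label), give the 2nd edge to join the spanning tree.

3-5

Grow the tree from 4 using Prim:
Step 1: cheapest edge leaving the tree is 4–5 (2); add 5.
Step 2: cheapest edge leaving the tree is 3–5 (1); add 3.
Step 3: cheapest edge leaving the tree is 1–3 (2); add 1.
Step 4: cheapest edge leaving the tree is 2–5 (5); add 2.
Step 5: cheapest edge leaving the tree is 2–7 (8); add 7.
Step 6: cheapest edge leaving the tree is 1–6 (12); add 6.
Step 7: cheapest edge leaving the tree is 0–5 (15); add 0.
The 2nd edge added is 3–5.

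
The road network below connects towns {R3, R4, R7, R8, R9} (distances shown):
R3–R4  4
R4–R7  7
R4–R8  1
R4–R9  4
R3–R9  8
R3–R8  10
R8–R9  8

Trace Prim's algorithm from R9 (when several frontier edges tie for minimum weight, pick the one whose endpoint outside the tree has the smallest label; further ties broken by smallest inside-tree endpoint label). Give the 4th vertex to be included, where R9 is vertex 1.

Prim's algorithm from R9:
Step 1: cheapest edge leaving the tree is R4–R9 (4); add R4.
Step 2: cheapest edge leaving the tree is R4–R8 (1); add R8.
Step 3: cheapest edge leaving the tree is R3–R4 (4); add R3.
Step 4: cheapest edge leaving the tree is R4–R7 (7); add R7.
Vertex order: R9, R4, R8, R3, R7. The 4th vertex is R3.

R3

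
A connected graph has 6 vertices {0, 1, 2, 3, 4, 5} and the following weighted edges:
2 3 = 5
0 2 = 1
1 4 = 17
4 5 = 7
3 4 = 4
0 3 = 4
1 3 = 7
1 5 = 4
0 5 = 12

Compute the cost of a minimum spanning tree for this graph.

Prim, starting at 4.
Step 1: cheapest edge leaving the tree is 3 4 (4); add 3.
Step 2: cheapest edge leaving the tree is 0 3 (4); add 0.
Step 3: cheapest edge leaving the tree is 0 2 (1); add 2.
Step 4: cheapest edge leaving the tree is 1 3 (7); add 1.
Step 5: cheapest edge leaving the tree is 1 5 (4); add 5.
MST edges: 3 4, 0 3, 0 2, 1 3, 1 5; total weight 4+4+1+7+4 = 20.

20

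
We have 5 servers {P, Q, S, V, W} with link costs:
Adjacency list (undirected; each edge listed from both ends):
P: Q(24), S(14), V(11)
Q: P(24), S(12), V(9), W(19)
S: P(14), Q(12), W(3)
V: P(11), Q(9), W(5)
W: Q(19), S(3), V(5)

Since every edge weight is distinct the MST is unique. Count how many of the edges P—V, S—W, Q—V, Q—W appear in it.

Kruskal's algorithm — process edges by increasing weight (ties by edge label):
S—W (3): add — endpoints in different components.
V—W (5): add — endpoints in different components.
Q—V (9): add — endpoints in different components.
P—V (11): add — endpoints in different components.
MST edge set: {S—W, V—W, Q—V, P—V}.
Of the listed edges, {P—V, S—W, Q—V} are in the MST → 3.

3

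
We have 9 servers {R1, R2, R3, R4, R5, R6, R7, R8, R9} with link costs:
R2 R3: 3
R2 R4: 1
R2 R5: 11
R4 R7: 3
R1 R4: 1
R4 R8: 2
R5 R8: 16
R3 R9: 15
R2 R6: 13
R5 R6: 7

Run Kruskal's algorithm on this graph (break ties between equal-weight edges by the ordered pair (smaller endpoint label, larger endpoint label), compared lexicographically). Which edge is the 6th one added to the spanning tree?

R5-R6

Sort edges by weight, then run Kruskal:
R1 R4 (1): add — endpoints in different components.
R2 R4 (1): add — endpoints in different components.
R4 R8 (2): add — endpoints in different components.
R2 R3 (3): add — endpoints in different components.
R4 R7 (3): add — endpoints in different components.
R5 R6 (7): add — endpoints in different components.
R2 R5 (11): add — endpoints in different components.
R2 R6 (13): skip — R2 and R6 already connected.
R3 R9 (15): add — endpoints in different components.
The 6th edge added is R5 R6.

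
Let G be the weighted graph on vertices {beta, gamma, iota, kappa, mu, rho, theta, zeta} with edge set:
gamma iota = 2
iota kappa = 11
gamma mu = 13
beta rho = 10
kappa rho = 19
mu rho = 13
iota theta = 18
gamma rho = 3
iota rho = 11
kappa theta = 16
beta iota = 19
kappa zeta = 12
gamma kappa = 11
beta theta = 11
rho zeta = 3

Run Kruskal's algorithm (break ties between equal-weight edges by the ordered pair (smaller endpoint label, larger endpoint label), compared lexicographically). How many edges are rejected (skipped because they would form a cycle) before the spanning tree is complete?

Kruskal: consider edges lightest-first.
gamma iota (2): add — endpoints in different components.
gamma rho (3): add — endpoints in different components.
rho zeta (3): add — endpoints in different components.
beta rho (10): add — endpoints in different components.
beta theta (11): add — endpoints in different components.
gamma kappa (11): add — endpoints in different components.
iota kappa (11): skip — kappa and iota already connected.
iota rho (11): skip — iota and rho already connected.
kappa zeta (12): skip — zeta and kappa already connected.
gamma mu (13): add — endpoints in different components.
Edges rejected before the tree was complete: 3.

3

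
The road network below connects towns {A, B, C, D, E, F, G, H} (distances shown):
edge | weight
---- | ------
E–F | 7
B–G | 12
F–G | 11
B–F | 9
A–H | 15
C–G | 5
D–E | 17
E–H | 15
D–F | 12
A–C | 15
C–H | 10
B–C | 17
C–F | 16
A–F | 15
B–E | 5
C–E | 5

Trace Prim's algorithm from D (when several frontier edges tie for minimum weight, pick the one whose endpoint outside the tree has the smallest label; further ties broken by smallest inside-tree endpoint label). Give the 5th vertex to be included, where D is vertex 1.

C

Grow the tree from D using Prim:
Step 1: cheapest edge leaving the tree is D–F (12); add F.
Step 2: cheapest edge leaving the tree is E–F (7); add E.
Step 3: cheapest edge leaving the tree is B–E (5); add B.
Step 4: cheapest edge leaving the tree is C–E (5); add C.
Step 5: cheapest edge leaving the tree is C–G (5); add G.
Step 6: cheapest edge leaving the tree is C–H (10); add H.
Step 7: cheapest edge leaving the tree is A–C (15); add A.
Vertex order: D, F, E, B, C, G, H, A. The 5th vertex is C.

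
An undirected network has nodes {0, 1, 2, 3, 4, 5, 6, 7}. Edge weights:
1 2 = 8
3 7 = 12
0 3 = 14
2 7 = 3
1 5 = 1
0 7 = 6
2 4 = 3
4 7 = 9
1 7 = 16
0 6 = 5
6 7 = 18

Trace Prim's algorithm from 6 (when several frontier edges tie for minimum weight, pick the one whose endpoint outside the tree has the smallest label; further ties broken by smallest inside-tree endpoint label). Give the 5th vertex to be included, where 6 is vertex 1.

4

Prim's algorithm from 6:
Step 1: cheapest edge leaving the tree is 0 6 (5); add 0.
Step 2: cheapest edge leaving the tree is 0 7 (6); add 7.
Step 3: cheapest edge leaving the tree is 2 7 (3); add 2.
Step 4: cheapest edge leaving the tree is 2 4 (3); add 4.
Step 5: cheapest edge leaving the tree is 1 2 (8); add 1.
Step 6: cheapest edge leaving the tree is 1 5 (1); add 5.
Step 7: cheapest edge leaving the tree is 3 7 (12); add 3.
Vertex order: 6, 0, 7, 2, 4, 1, 5, 3. The 5th vertex is 4.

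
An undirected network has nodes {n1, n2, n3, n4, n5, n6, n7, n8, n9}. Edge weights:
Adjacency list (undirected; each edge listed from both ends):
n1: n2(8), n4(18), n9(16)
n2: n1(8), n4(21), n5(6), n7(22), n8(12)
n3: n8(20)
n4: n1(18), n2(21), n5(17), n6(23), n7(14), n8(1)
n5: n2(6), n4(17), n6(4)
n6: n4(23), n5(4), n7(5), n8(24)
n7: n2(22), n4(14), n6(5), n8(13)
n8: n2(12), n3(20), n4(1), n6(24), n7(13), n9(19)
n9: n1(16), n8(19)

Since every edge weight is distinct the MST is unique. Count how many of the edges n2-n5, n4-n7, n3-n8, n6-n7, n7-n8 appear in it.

Sort edges by weight, then run Kruskal:
n4-n8 (1): add — endpoints in different components.
n5-n6 (4): add — endpoints in different components.
n6-n7 (5): add — endpoints in different components.
n2-n5 (6): add — endpoints in different components.
n1-n2 (8): add — endpoints in different components.
n2-n8 (12): add — endpoints in different components.
n7-n8 (13): skip — n7 and n8 already connected.
n4-n7 (14): skip — n4 and n7 already connected.
n1-n9 (16): add — endpoints in different components.
n4-n5 (17): skip — n4 and n5 already connected.
n1-n4 (18): skip — n1 and n4 already connected.
n8-n9 (19): skip — n9 and n8 already connected.
n3-n8 (20): add — endpoints in different components.
MST edge set: {n4-n8, n5-n6, n6-n7, n2-n5, n1-n2, n2-n8, n1-n9, n3-n8}.
Of the listed edges, {n2-n5, n3-n8, n6-n7} are in the MST → 3.

3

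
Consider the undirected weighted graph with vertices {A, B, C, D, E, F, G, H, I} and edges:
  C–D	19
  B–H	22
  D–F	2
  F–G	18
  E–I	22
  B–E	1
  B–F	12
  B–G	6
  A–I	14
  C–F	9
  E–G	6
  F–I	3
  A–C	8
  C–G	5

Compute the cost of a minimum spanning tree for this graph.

Sort edges by weight, then run Kruskal:
B–E (1): add — endpoints in different components.
D–F (2): add — endpoints in different components.
F–I (3): add — endpoints in different components.
C–G (5): add — endpoints in different components.
B–G (6): add — endpoints in different components.
E–G (6): skip — E and G already connected.
A–C (8): add — endpoints in different components.
C–F (9): add — endpoints in different components.
B–F (12): skip — B and F already connected.
A–I (14): skip — A and I already connected.
F–G (18): skip — F and G already connected.
C–D (19): skip — C and D already connected.
B–H (22): add — endpoints in different components.
MST edges: B–E, D–F, F–I, C–G, B–G, A–C, C–F, B–H; total weight 1+2+3+5+6+8+9+22 = 56.

56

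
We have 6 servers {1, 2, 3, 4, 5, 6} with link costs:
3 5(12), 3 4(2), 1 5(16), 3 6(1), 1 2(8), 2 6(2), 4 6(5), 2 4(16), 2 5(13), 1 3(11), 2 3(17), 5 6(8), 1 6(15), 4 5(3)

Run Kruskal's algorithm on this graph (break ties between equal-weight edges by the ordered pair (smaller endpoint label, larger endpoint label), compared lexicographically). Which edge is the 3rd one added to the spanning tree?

Kruskal: consider edges lightest-first.
3 6 (1): add — endpoints in different components.
2 6 (2): add — endpoints in different components.
3 4 (2): add — endpoints in different components.
4 5 (3): add — endpoints in different components.
4 6 (5): skip — 4 and 6 already connected.
1 2 (8): add — endpoints in different components.
The 3rd edge added is 3 4.

3-4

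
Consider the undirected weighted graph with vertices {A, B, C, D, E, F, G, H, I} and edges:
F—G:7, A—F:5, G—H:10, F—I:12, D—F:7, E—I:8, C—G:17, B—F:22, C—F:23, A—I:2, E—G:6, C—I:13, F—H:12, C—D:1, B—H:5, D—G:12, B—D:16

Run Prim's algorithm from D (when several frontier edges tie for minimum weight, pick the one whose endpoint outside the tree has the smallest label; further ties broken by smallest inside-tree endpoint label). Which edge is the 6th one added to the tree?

Grow the tree from D using Prim:
Step 1: cheapest edge leaving the tree is C—D (1); add C.
Step 2: cheapest edge leaving the tree is D—F (7); add F.
Step 3: cheapest edge leaving the tree is A—F (5); add A.
Step 4: cheapest edge leaving the tree is A—I (2); add I.
Step 5: cheapest edge leaving the tree is F—G (7); add G.
Step 6: cheapest edge leaving the tree is E—G (6); add E.
Step 7: cheapest edge leaving the tree is G—H (10); add H.
Step 8: cheapest edge leaving the tree is B—H (5); add B.
The 6th edge added is E—G.

E-G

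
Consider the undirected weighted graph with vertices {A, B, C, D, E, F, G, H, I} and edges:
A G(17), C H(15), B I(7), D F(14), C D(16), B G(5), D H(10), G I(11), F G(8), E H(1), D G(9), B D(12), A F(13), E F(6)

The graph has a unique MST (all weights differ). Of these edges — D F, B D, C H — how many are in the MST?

Sort edges by weight, then run Kruskal:
E H (1): add — endpoints in different components.
B G (5): add — endpoints in different components.
E F (6): add — endpoints in different components.
B I (7): add — endpoints in different components.
F G (8): add — endpoints in different components.
D G (9): add — endpoints in different components.
D H (10): skip — D and H already connected.
G I (11): skip — G and I already connected.
B D (12): skip — B and D already connected.
A F (13): add — endpoints in different components.
D F (14): skip — D and F already connected.
C H (15): add — endpoints in different components.
MST edge set: {E H, B G, E F, B I, F G, D G, A F, C H}.
Of the listed edges, {C H} are in the MST → 1.

1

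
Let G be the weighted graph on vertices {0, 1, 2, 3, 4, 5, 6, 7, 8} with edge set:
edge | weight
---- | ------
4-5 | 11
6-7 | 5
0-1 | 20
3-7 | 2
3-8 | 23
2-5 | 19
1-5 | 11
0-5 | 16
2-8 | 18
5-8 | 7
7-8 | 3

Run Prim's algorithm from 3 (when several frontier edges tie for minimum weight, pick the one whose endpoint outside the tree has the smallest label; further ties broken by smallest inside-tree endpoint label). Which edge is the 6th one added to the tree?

Prim's algorithm from 3:
Step 1: cheapest edge leaving the tree is 3-7 (2); add 7.
Step 2: cheapest edge leaving the tree is 7-8 (3); add 8.
Step 3: cheapest edge leaving the tree is 6-7 (5); add 6.
Step 4: cheapest edge leaving the tree is 5-8 (7); add 5.
Step 5: cheapest edge leaving the tree is 1-5 (11); add 1.
Step 6: cheapest edge leaving the tree is 4-5 (11); add 4.
Step 7: cheapest edge leaving the tree is 0-5 (16); add 0.
Step 8: cheapest edge leaving the tree is 2-8 (18); add 2.
The 6th edge added is 4-5.

4-5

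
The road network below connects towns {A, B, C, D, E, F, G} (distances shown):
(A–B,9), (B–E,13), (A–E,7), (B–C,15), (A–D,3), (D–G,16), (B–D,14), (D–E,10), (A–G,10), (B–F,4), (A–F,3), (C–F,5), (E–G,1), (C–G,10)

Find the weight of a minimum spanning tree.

Sort edges by weight, then run Kruskal:
E–G (1): add — endpoints in different components.
A–D (3): add — endpoints in different components.
A–F (3): add — endpoints in different components.
B–F (4): add — endpoints in different components.
C–F (5): add — endpoints in different components.
A–E (7): add — endpoints in different components.
MST edges: E–G, A–D, A–F, B–F, C–F, A–E; total weight 1+3+3+4+5+7 = 23.

23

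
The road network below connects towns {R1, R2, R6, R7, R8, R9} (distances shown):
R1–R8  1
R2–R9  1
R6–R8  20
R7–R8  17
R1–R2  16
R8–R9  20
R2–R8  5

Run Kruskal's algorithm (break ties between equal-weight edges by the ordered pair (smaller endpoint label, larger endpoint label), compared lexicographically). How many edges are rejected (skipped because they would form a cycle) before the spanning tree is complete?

1

Sort edges by weight, then run Kruskal:
R1–R8 (1): add. Components now {R1,R8} {R9} {R7} {R6} {R2}
R2–R9 (1): add. Components now {R1,R8} {R2,R9} {R7} {R6}
R2–R8 (5): add. Components now {R1,R2,R8,R9} {R7} {R6}
R1–R2 (16): skip — R1 and R2 already connected.
R7–R8 (17): add. Components now {R1,R2,R7,R8,R9} {R6}
R6–R8 (20): add. Components now {R1,R2,R6,R7,R8,R9}
Edges rejected before the tree was complete: 1.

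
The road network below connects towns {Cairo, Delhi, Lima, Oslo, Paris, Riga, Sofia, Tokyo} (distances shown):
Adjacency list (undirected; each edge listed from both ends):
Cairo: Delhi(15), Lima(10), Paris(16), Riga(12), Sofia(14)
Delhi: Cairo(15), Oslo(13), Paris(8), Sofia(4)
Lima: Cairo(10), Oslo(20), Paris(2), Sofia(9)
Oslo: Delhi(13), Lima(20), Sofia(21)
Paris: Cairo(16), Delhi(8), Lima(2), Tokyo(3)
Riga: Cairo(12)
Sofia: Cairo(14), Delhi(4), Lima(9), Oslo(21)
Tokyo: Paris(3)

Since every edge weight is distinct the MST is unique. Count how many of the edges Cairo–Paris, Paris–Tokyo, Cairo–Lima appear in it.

Sort edges by weight, then run Kruskal:
Lima–Paris (2): add — endpoints in different components.
Paris–Tokyo (3): add — endpoints in different components.
Delhi–Sofia (4): add — endpoints in different components.
Delhi–Paris (8): add — endpoints in different components.
Lima–Sofia (9): skip — Sofia and Lima already connected.
Cairo–Lima (10): add — endpoints in different components.
Cairo–Riga (12): add — endpoints in different components.
Delhi–Oslo (13): add — endpoints in different components.
MST edge set: {Lima–Paris, Paris–Tokyo, Delhi–Sofia, Delhi–Paris, Cairo–Lima, Cairo–Riga, Delhi–Oslo}.
Of the listed edges, {Paris–Tokyo, Cairo–Lima} are in the MST → 2.

2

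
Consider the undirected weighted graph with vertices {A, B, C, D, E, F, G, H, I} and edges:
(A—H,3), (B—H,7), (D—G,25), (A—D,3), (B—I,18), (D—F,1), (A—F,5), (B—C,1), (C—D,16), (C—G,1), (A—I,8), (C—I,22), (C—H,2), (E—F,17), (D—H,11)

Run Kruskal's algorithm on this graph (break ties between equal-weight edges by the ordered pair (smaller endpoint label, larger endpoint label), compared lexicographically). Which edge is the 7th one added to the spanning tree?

A-I

Sort edges by weight, then run Kruskal:
B—C (1): add — endpoints in different components.
C—G (1): add — endpoints in different components.
D—F (1): add — endpoints in different components.
C—H (2): add — endpoints in different components.
A—D (3): add — endpoints in different components.
A—H (3): add — endpoints in different components.
A—F (5): skip — A and F already connected.
B—H (7): skip — B and H already connected.
A—I (8): add — endpoints in different components.
D—H (11): skip — D and H already connected.
C—D (16): skip — C and D already connected.
E—F (17): add — endpoints in different components.
The 7th edge added is A—I.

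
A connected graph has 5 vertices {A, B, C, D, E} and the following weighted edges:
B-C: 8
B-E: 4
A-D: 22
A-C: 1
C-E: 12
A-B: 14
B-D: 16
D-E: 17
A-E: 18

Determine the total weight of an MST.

29

Prim, starting at B.
Step 1: frontier [B-E 4, B-C 8, A-B 14, B-D 16] → take B-E (4); add E.
Step 2: frontier [B-C 8, A-B 14, B-D 16, C-E 12, D-E 17, A-E 18] → take B-C (8); add C.
Step 3: frontier [A-B 14, B-D 16, A-C 1, D-E 17, A-E 18] → take A-C (1); add A.
Step 4: frontier [A-D 22, B-D 16, D-E 17] → take B-D (16); add D.
MST edges: B-E, B-C, A-C, B-D; total weight 4+8+1+16 = 29.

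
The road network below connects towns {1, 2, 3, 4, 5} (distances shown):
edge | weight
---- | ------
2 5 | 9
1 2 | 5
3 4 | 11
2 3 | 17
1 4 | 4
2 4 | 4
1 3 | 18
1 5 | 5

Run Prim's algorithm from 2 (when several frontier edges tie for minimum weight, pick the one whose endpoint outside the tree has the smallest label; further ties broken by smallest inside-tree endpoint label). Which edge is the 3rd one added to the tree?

Grow the tree from 2 using Prim:
Step 1: cheapest edge leaving the tree is 2 4 (4); add 4.
Step 2: cheapest edge leaving the tree is 1 4 (4); add 1.
Step 3: cheapest edge leaving the tree is 1 5 (5); add 5.
Step 4: cheapest edge leaving the tree is 3 4 (11); add 3.
The 3rd edge added is 1 5.

1-5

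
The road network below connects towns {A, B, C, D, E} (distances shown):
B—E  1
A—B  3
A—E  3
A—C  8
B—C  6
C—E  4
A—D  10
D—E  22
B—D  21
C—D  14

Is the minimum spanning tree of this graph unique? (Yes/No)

Kruskal's algorithm — process edges by increasing weight (ties by edge label):
B—E (1): add — endpoints in different components.
A—B (3): add — endpoints in different components.
A—E (3): skip — A and E already connected.
C—E (4): add — endpoints in different components.
B—C (6): skip — B and C already connected.
A—C (8): skip — A and C already connected.
A—D (10): add — endpoints in different components.
Non-tree edge A—E has weight 3, equal to the heaviest edge on its tree cycle — swapping gives another MST of the same weight. Not unique.

No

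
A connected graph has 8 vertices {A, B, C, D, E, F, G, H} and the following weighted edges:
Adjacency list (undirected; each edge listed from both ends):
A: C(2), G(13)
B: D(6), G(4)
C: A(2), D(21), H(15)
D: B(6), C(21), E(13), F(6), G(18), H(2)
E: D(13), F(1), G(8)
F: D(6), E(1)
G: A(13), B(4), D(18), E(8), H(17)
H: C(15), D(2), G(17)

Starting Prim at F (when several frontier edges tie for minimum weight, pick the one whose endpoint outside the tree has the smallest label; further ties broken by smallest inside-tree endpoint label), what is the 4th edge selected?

B-D

Prim's algorithm from F:
Step 1: frontier [E-F 1, D-F 6] → take E-F (1); add E.
Step 2: frontier [E-G 8, D-E 13, D-F 6] → take D-F (6); add D.
Step 3: frontier [D-H 2, B-D 6, D-G 18, C-D 21, E-G 8] → take D-H (2); add H.
Step 4: frontier [B-D 6, D-G 18, C-D 21, E-G 8, C-H 15, G-H 17] → take B-D (6); add B.
Step 5: frontier [B-G 4, D-G 18, C-D 21, E-G 8, C-H 15, G-H 17] → take B-G (4); add G.
Step 6: frontier [C-D 21, A-G 13, C-H 15] → take A-G (13); add A.
Step 7: frontier [A-C 2, C-D 21, C-H 15] → take A-C (2); add C.
The 4th edge added is B-D.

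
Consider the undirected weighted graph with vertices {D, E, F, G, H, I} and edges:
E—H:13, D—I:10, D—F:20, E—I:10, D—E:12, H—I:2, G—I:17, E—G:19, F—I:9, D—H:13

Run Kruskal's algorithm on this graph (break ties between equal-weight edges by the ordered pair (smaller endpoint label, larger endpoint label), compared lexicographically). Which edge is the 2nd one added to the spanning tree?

F-I

Kruskal's algorithm — process edges by increasing weight (ties by edge label):
H—I (2): add — endpoints in different components.
F—I (9): add — endpoints in different components.
D—I (10): add — endpoints in different components.
E—I (10): add — endpoints in different components.
D—E (12): skip — D and E already connected.
D—H (13): skip — D and H already connected.
E—H (13): skip — E and H already connected.
G—I (17): add — endpoints in different components.
The 2nd edge added is F—I.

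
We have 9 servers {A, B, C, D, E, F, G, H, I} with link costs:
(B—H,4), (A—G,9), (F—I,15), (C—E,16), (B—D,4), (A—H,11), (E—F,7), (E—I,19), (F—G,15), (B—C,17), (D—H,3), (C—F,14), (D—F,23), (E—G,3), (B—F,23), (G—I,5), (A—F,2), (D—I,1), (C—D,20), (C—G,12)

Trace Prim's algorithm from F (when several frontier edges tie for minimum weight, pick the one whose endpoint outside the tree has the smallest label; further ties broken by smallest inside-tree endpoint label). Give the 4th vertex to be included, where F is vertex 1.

Prim, starting at F.
Step 1: cheapest edge leaving the tree is A—F (2); add A.
Step 2: cheapest edge leaving the tree is E—F (7); add E.
Step 3: cheapest edge leaving the tree is E—G (3); add G.
Step 4: cheapest edge leaving the tree is G—I (5); add I.
Step 5: cheapest edge leaving the tree is D—I (1); add D.
Step 6: cheapest edge leaving the tree is D—H (3); add H.
Step 7: cheapest edge leaving the tree is B—D (4); add B.
Step 8: cheapest edge leaving the tree is C—G (12); add C.
Vertex order: F, A, E, G, I, D, H, B, C. The 4th vertex is G.

G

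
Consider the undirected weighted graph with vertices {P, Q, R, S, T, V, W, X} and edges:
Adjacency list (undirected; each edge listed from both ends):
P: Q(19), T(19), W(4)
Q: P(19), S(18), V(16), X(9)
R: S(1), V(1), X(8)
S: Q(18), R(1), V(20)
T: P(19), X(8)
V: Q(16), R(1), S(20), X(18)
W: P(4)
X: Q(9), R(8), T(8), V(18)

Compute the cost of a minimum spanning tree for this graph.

Kruskal's algorithm — process edges by increasing weight (ties by edge label):
R—S (1): add — endpoints in different components.
R—V (1): add — endpoints in different components.
P—W (4): add — endpoints in different components.
R—X (8): add — endpoints in different components.
T—X (8): add — endpoints in different components.
Q—X (9): add — endpoints in different components.
Q—V (16): skip — V and Q already connected.
Q—S (18): skip — S and Q already connected.
V—X (18): skip — V and X already connected.
P—Q (19): add — endpoints in different components.
MST edges: R—S, R—V, P—W, R—X, T—X, Q—X, P—Q; total weight 1+1+4+8+8+9+19 = 50.

50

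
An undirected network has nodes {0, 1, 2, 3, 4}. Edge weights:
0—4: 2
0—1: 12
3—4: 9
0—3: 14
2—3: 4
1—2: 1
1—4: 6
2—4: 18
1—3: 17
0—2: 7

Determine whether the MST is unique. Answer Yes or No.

Kruskal's algorithm — process edges by increasing weight (ties by edge label):
1—2 (1): add — endpoints in different components.
0—4 (2): add — endpoints in different components.
2—3 (4): add — endpoints in different components.
1—4 (6): add — endpoints in different components.
Every non-tree edge has weight strictly greater than the heaviest edge on the tree path between its endpoints, so the MST is unique.

Yes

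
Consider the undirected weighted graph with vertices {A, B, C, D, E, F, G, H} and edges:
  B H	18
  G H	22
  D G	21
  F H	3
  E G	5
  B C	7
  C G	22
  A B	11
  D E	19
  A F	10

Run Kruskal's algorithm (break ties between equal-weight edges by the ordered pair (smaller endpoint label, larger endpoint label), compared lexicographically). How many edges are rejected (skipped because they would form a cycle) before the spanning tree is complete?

2

Sort edges by weight, then run Kruskal:
F H (3): add — endpoints in different components.
E G (5): add — endpoints in different components.
B C (7): add — endpoints in different components.
A F (10): add — endpoints in different components.
A B (11): add — endpoints in different components.
B H (18): skip — B and H already connected.
D E (19): add — endpoints in different components.
D G (21): skip — D and G already connected.
C G (22): add — endpoints in different components.
Edges rejected before the tree was complete: 2.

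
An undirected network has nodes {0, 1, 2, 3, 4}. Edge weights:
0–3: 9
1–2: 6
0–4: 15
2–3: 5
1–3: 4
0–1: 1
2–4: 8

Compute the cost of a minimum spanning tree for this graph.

Grow the tree from 2 using Prim:
Step 1: frontier [2–3 5, 1–2 6, 2–4 8] → take 2–3 (5); add 3.
Step 2: frontier [1–2 6, 2–4 8, 1–3 4, 0–3 9] → take 1–3 (4); add 1.
Step 3: frontier [0–1 1, 2–4 8, 0–3 9] → take 0–1 (1); add 0.
Step 4: frontier [0–4 15, 2–4 8] → take 2–4 (8); add 4.
MST edges: 2–3, 1–3, 0–1, 2–4; total weight 5+4+1+8 = 18.

18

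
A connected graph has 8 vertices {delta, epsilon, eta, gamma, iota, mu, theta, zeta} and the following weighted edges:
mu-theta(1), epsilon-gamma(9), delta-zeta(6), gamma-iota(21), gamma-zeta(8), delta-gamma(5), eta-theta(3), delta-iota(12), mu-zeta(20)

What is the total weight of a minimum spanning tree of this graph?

56

Prim, starting at zeta.
Step 1: frontier [delta-zeta 6, gamma-zeta 8, mu-zeta 20] → take delta-zeta (6); add delta.
Step 2: frontier [delta-gamma 5, delta-iota 12, gamma-zeta 8, mu-zeta 20] → take delta-gamma (5); add gamma.
Step 3: frontier [delta-iota 12, epsilon-gamma 9, gamma-iota 21, mu-zeta 20] → take epsilon-gamma (9); add epsilon.
Step 4: frontier [delta-iota 12, gamma-iota 21, mu-zeta 20] → take delta-iota (12); add iota.
Step 5: frontier [mu-zeta 20] → take mu-zeta (20); add mu.
Step 6: frontier [mu-theta 1] → take mu-theta (1); add theta.
Step 7: frontier [eta-theta 3] → take eta-theta (3); add eta.
MST edges: delta-zeta, delta-gamma, epsilon-gamma, delta-iota, mu-zeta, mu-theta, eta-theta; total weight 6+5+9+12+20+1+3 = 56.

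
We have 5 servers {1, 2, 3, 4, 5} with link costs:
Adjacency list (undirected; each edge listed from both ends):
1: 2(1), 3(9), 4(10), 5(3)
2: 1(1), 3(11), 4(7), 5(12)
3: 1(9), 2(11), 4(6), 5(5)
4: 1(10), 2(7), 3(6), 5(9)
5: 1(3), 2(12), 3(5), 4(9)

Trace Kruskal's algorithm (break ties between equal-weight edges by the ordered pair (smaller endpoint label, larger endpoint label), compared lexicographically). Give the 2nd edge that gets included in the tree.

Kruskal's algorithm — process edges by increasing weight (ties by edge label):
1–2 (1): add — endpoints in different components.
1–5 (3): add — endpoints in different components.
3–5 (5): add — endpoints in different components.
3–4 (6): add — endpoints in different components.
The 2nd edge added is 1–5.

1-5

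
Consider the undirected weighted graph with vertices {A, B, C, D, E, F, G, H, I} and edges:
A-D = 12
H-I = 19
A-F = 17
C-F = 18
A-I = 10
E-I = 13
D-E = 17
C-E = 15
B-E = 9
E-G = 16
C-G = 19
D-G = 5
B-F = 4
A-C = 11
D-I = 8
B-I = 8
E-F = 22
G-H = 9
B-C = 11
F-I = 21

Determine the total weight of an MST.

64

Sort edges by weight, then run Kruskal:
B-F (4): add — endpoints in different components.
D-G (5): add — endpoints in different components.
B-I (8): add — endpoints in different components.
D-I (8): add — endpoints in different components.
B-E (9): add — endpoints in different components.
G-H (9): add — endpoints in different components.
A-I (10): add — endpoints in different components.
A-C (11): add — endpoints in different components.
MST edges: B-F, D-G, B-I, D-I, B-E, G-H, A-I, A-C; total weight 4+5+8+8+9+9+10+11 = 64.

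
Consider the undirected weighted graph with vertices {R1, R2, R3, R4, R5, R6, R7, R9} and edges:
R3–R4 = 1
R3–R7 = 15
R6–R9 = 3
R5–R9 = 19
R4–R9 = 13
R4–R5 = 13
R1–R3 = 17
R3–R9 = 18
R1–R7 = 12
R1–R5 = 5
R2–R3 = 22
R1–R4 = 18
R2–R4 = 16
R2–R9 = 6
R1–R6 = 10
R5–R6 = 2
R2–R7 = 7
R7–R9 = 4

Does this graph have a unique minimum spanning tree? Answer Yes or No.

No

Kruskal: consider edges lightest-first.
R3–R4 (1): add — endpoints in different components.
R5–R6 (2): add — endpoints in different components.
R6–R9 (3): add — endpoints in different components.
R7–R9 (4): add — endpoints in different components.
R1–R5 (5): add — endpoints in different components.
R2–R9 (6): add — endpoints in different components.
R2–R7 (7): skip — R7 and R2 already connected.
R1–R6 (10): skip — R1 and R6 already connected.
R1–R7 (12): skip — R7 and R1 already connected.
R4–R5 (13): add — endpoints in different components.
Non-tree edge R4–R9 has weight 13, equal to the heaviest edge on its tree cycle — swapping gives another MST of the same weight. Not unique.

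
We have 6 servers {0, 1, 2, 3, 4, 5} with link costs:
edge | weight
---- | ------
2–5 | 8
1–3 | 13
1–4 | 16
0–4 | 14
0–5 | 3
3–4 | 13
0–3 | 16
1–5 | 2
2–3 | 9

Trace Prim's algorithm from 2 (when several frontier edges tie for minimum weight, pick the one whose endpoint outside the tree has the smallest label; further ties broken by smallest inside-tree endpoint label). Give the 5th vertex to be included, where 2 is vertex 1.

3

Grow the tree from 2 using Prim:
Step 1: frontier [2–5 8, 2–3 9] → take 2–5 (8); add 5.
Step 2: frontier [2–3 9, 1–5 2, 0–5 3] → take 1–5 (2); add 1.
Step 3: frontier [1–3 13, 1–4 16, 2–3 9, 0–5 3] → take 0–5 (3); add 0.
Step 4: frontier [0–4 14, 0–3 16, 1–3 13, 1–4 16, 2–3 9] → take 2–3 (9); add 3.
Step 5: frontier [0–4 14, 1–4 16, 3–4 13] → take 3–4 (13); add 4.
Vertex order: 2, 5, 1, 0, 3, 4. The 5th vertex is 3.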